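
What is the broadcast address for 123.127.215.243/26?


Network: 123.127.215.192/26
Host bits = 6
Set all host bits to 1:
Broadcast: 123.127.215.255


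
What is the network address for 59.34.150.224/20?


IP:   00111011.00100010.10010110.11100000
Mask: 11111111.11111111.11110000.00000000
AND operation:
Net:  00111011.00100010.10010000.00000000
Network: 59.34.144.0/20


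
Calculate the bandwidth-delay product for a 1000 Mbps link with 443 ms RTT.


BDP = bandwidth * RTT
= 1000 Mbps * 443 ms
= 1000 * 1e6 * 443 / 1000 bits
= 443000000 bits
= 55375000 bytes
= 54077.1484 KB
BDP = 443000000 bits (55375000 bytes)


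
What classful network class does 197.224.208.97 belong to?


First octet: 197
Binary: 11000101
110xxxxx -> Class C (192-223)
Class C, default mask 255.255.255.0 (/24)


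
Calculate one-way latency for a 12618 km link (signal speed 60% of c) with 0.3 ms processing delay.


Speed = 0.6 * 3e5 km/s = 180000 km/s
Propagation delay = 12618 / 180000 = 0.0701 s = 70.1 ms
Processing delay = 0.3 ms
Total one-way latency = 70.4 ms


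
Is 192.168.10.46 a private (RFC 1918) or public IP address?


RFC 1918 private ranges:
  10.0.0.0/8 (10.0.0.0 - 10.255.255.255)
  172.16.0.0/12 (172.16.0.0 - 172.31.255.255)
  192.168.0.0/16 (192.168.0.0 - 192.168.255.255)
Private (in 192.168.0.0/16)


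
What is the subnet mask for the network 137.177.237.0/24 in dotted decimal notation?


/24 means 24 network bits, 8 host bits
Binary: 11111111111111111111111100000000
Mask: 255.255.255.0


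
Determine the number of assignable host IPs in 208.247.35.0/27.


Host bits = 32 - 27 = 5
Total addresses = 2^5 = 32
Usable = total - 2 (network and broadcast)
Usable hosts: 30


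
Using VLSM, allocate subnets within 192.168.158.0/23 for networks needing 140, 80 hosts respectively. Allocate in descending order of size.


140 hosts -> /24 (254 usable): 192.168.158.0/24
80 hosts -> /25 (126 usable): 192.168.159.0/25
Allocation: 192.168.158.0/24 (140 hosts, 254 usable); 192.168.159.0/25 (80 hosts, 126 usable)


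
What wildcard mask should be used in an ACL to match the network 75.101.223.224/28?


Subnet mask: 255.255.255.240
Wildcard = 255.255.255.255 - subnet mask
255 - 255 = 0
255 - 255 = 0
255 - 255 = 0
255 - 240 = 15
Wildcard: 0.0.0.15


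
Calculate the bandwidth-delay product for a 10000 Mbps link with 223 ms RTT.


BDP = bandwidth * RTT
= 10000 Mbps * 223 ms
= 10000 * 1e6 * 223 / 1000 bits
= 2230000000 bits
= 278750000 bytes
= 272216.7969 KB
BDP = 2230000000 bits (278750000 bytes)


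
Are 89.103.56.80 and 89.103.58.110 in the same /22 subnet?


Mask: 255.255.252.0
89.103.56.80 AND mask = 89.103.56.0
89.103.58.110 AND mask = 89.103.56.0
Yes, same subnet (89.103.56.0)


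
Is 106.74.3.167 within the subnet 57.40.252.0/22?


Subnet network: 57.40.252.0
Test IP AND mask: 106.74.0.0
No, 106.74.3.167 is not in 57.40.252.0/22


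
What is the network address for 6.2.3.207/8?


IP:   00000110.00000010.00000011.11001111
Mask: 11111111.00000000.00000000.00000000
AND operation:
Net:  00000110.00000000.00000000.00000000
Network: 6.0.0.0/8


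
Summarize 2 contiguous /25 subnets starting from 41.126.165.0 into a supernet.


Original prefix: /25
Number of subnets: 2 = 2^1
New prefix = 25 - 1 = 24
Supernet: 41.126.165.0/24


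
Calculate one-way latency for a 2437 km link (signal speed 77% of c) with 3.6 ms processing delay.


Speed = 0.77 * 3e5 km/s = 231000 km/s
Propagation delay = 2437 / 231000 = 0.0105 s = 10.5498 ms
Processing delay = 3.6 ms
Total one-way latency = 14.1498 ms


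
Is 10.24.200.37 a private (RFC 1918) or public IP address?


RFC 1918 private ranges:
  10.0.0.0/8 (10.0.0.0 - 10.255.255.255)
  172.16.0.0/12 (172.16.0.0 - 172.31.255.255)
  192.168.0.0/16 (192.168.0.0 - 192.168.255.255)
Private (in 10.0.0.0/8)


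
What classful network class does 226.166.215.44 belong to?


First octet: 226
Binary: 11100010
1110xxxx -> Class D (224-239)
Class D (multicast), default mask N/A


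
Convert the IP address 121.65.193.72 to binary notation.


121 = 01111001
65 = 01000001
193 = 11000001
72 = 01001000
Binary: 01111001.01000001.11000001.01001000


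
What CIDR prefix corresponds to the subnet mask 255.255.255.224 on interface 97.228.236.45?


Binary: 11111111.11111111.11111111.11100000
Count leading 1s
Prefix: /27


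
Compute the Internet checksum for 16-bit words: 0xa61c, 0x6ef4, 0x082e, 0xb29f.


Sum all words (with carry folding):
+ 0xa61c = 0xa61c
+ 0x6ef4 = 0x1511
+ 0x082e = 0x1d3f
+ 0xb29f = 0xcfde
One's complement: ~0xcfde
Checksum = 0x3021


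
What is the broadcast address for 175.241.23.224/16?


Network: 175.241.0.0/16
Host bits = 16
Set all host bits to 1:
Broadcast: 175.241.255.255


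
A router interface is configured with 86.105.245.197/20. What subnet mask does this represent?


/20 means 20 network bits, 12 host bits
Binary: 11111111111111111111000000000000
Mask: 255.255.240.0


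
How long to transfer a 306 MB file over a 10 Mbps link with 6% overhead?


Effective throughput = 10 * (1 - 6/100) = 9.4 Mbps
File size in Mb = 306 * 8 = 2448 Mb
Time = 2448 / 9.4
Time = 260.4255 seconds


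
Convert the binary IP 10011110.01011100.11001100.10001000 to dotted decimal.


10011110 = 158
01011100 = 92
11001100 = 204
10001000 = 136
IP: 158.92.204.136


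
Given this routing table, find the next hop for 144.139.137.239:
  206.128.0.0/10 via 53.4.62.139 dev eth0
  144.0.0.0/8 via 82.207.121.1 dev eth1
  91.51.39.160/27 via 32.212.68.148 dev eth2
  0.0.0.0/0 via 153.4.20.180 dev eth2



Longest prefix match for 144.139.137.239:
  /10 206.128.0.0: no
  /8 144.0.0.0: MATCH
  /27 91.51.39.160: no
  /0 0.0.0.0: MATCH
Selected: next-hop 82.207.121.1 via eth1 (matched /8)


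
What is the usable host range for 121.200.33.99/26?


Network: 121.200.33.64
Broadcast: 121.200.33.127
First usable = network + 1
Last usable = broadcast - 1
Range: 121.200.33.65 to 121.200.33.126


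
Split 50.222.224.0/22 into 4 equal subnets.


New prefix = 22 + 2 = 24
Each subnet has 256 addresses
  50.222.224.0/24
  50.222.225.0/24
  50.222.226.0/24
  50.222.227.0/24
Subnets: 50.222.224.0/24, 50.222.225.0/24, 50.222.226.0/24, 50.222.227.0/24


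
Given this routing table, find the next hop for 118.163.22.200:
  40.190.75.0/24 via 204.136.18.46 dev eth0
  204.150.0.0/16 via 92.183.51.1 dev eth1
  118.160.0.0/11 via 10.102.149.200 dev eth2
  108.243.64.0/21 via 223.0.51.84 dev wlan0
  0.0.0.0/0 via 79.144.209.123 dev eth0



Longest prefix match for 118.163.22.200:
  /24 40.190.75.0: no
  /16 204.150.0.0: no
  /11 118.160.0.0: MATCH
  /21 108.243.64.0: no
  /0 0.0.0.0: MATCH
Selected: next-hop 10.102.149.200 via eth2 (matched /11)


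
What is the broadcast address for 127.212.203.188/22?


Network: 127.212.200.0/22
Host bits = 10
Set all host bits to 1:
Broadcast: 127.212.203.255


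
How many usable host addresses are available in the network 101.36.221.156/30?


Host bits = 32 - 30 = 2
Total addresses = 2^2 = 4
Usable = total - 2 (network and broadcast)
Usable hosts: 2


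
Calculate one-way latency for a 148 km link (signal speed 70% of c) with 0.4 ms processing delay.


Speed = 0.7 * 3e5 km/s = 210000 km/s
Propagation delay = 148 / 210000 = 0.0007 s = 0.7048 ms
Processing delay = 0.4 ms
Total one-way latency = 1.1048 ms


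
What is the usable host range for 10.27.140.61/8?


Network: 10.0.0.0
Broadcast: 10.255.255.255
First usable = network + 1
Last usable = broadcast - 1
Range: 10.0.0.1 to 10.255.255.254


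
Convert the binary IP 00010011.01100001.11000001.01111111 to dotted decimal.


00010011 = 19
01100001 = 97
11000001 = 193
01111111 = 127
IP: 19.97.193.127


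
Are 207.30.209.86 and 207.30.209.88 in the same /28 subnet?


Mask: 255.255.255.240
207.30.209.86 AND mask = 207.30.209.80
207.30.209.88 AND mask = 207.30.209.80
Yes, same subnet (207.30.209.80)


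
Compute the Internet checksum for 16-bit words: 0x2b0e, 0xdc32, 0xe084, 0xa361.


Sum all words (with carry folding):
+ 0x2b0e = 0x2b0e
+ 0xdc32 = 0x0741
+ 0xe084 = 0xe7c5
+ 0xa361 = 0x8b27
One's complement: ~0x8b27
Checksum = 0x74d8


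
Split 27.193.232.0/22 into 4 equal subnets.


New prefix = 22 + 2 = 24
Each subnet has 256 addresses
  27.193.232.0/24
  27.193.233.0/24
  27.193.234.0/24
  27.193.235.0/24
Subnets: 27.193.232.0/24, 27.193.233.0/24, 27.193.234.0/24, 27.193.235.0/24


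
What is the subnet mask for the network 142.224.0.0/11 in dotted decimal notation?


/11 means 11 network bits, 21 host bits
Binary: 11111111111000000000000000000000
Mask: 255.224.0.0


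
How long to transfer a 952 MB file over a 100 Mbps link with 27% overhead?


Effective throughput = 100 * (1 - 27/100) = 73 Mbps
File size in Mb = 952 * 8 = 7616 Mb
Time = 7616 / 73
Time = 104.3288 seconds


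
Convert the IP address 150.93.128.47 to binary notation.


150 = 10010110
93 = 01011101
128 = 10000000
47 = 00101111
Binary: 10010110.01011101.10000000.00101111


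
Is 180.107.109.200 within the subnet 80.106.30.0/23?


Subnet network: 80.106.30.0
Test IP AND mask: 180.107.108.0
No, 180.107.109.200 is not in 80.106.30.0/23


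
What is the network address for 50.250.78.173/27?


IP:   00110010.11111010.01001110.10101101
Mask: 11111111.11111111.11111111.11100000
AND operation:
Net:  00110010.11111010.01001110.10100000
Network: 50.250.78.160/27


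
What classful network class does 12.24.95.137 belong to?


First octet: 12
Binary: 00001100
0xxxxxxx -> Class A (1-126)
Class A, default mask 255.0.0.0 (/8)


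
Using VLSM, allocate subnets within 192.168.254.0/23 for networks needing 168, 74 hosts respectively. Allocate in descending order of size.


168 hosts -> /24 (254 usable): 192.168.254.0/24
74 hosts -> /25 (126 usable): 192.168.255.0/25
Allocation: 192.168.254.0/24 (168 hosts, 254 usable); 192.168.255.0/25 (74 hosts, 126 usable)


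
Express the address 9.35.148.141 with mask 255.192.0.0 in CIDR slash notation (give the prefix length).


Binary: 11111111.11000000.00000000.00000000
Count leading 1s
Prefix: /10


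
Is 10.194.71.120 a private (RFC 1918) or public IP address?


RFC 1918 private ranges:
  10.0.0.0/8 (10.0.0.0 - 10.255.255.255)
  172.16.0.0/12 (172.16.0.0 - 172.31.255.255)
  192.168.0.0/16 (192.168.0.0 - 192.168.255.255)
Private (in 10.0.0.0/8)


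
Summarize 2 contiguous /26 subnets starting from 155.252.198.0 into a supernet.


Original prefix: /26
Number of subnets: 2 = 2^1
New prefix = 26 - 1 = 25
Supernet: 155.252.198.0/25


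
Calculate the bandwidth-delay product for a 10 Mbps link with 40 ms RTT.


BDP = bandwidth * RTT
= 10 Mbps * 40 ms
= 10 * 1e6 * 40 / 1000 bits
= 400000 bits
= 50000 bytes
= 48.8281 KB
BDP = 400000 bits (50000 bytes)


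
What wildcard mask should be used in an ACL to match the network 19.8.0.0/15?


Subnet mask: 255.254.0.0
Wildcard = 255.255.255.255 - subnet mask
255 - 255 = 0
255 - 254 = 1
255 - 0 = 255
255 - 0 = 255
Wildcard: 0.1.255.255


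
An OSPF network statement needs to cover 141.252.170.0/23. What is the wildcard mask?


Subnet mask: 255.255.254.0
Wildcard = 255.255.255.255 - subnet mask
255 - 255 = 0
255 - 255 = 0
255 - 254 = 1
255 - 0 = 255
Wildcard: 0.0.1.255


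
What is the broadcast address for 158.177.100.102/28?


Network: 158.177.100.96/28
Host bits = 4
Set all host bits to 1:
Broadcast: 158.177.100.111


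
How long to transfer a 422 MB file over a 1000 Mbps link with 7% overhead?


Effective throughput = 1000 * (1 - 7/100) = 930.0 Mbps
File size in Mb = 422 * 8 = 3376 Mb
Time = 3376 / 930.0
Time = 3.6301 seconds


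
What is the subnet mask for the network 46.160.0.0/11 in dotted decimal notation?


/11 means 11 network bits, 21 host bits
Binary: 11111111111000000000000000000000
Mask: 255.224.0.0


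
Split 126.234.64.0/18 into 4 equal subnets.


New prefix = 18 + 2 = 20
Each subnet has 4096 addresses
  126.234.64.0/20
  126.234.80.0/20
  126.234.96.0/20
  126.234.112.0/20
Subnets: 126.234.64.0/20, 126.234.80.0/20, 126.234.96.0/20, 126.234.112.0/20


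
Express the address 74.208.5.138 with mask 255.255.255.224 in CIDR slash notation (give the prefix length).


Binary: 11111111.11111111.11111111.11100000
Count leading 1s
Prefix: /27


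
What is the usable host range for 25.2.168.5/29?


Network: 25.2.168.0
Broadcast: 25.2.168.7
First usable = network + 1
Last usable = broadcast - 1
Range: 25.2.168.1 to 25.2.168.6


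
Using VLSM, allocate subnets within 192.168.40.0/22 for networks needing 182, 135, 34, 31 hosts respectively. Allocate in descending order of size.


182 hosts -> /24 (254 usable): 192.168.40.0/24
135 hosts -> /24 (254 usable): 192.168.41.0/24
34 hosts -> /26 (62 usable): 192.168.42.0/26
31 hosts -> /26 (62 usable): 192.168.42.64/26
Allocation: 192.168.40.0/24 (182 hosts, 254 usable); 192.168.41.0/24 (135 hosts, 254 usable); 192.168.42.0/26 (34 hosts, 62 usable); 192.168.42.64/26 (31 hosts, 62 usable)


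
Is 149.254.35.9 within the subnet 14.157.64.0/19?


Subnet network: 14.157.64.0
Test IP AND mask: 149.254.32.0
No, 149.254.35.9 is not in 14.157.64.0/19


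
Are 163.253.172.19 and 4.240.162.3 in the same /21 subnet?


Mask: 255.255.248.0
163.253.172.19 AND mask = 163.253.168.0
4.240.162.3 AND mask = 4.240.160.0
No, different subnets (163.253.168.0 vs 4.240.160.0)


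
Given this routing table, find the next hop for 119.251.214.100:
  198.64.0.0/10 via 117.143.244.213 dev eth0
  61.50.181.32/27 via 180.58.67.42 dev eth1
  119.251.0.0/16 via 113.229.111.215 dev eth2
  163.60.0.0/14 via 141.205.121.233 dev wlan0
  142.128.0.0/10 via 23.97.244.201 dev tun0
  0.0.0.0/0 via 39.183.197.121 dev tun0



Longest prefix match for 119.251.214.100:
  /10 198.64.0.0: no
  /27 61.50.181.32: no
  /16 119.251.0.0: MATCH
  /14 163.60.0.0: no
  /10 142.128.0.0: no
  /0 0.0.0.0: MATCH
Selected: next-hop 113.229.111.215 via eth2 (matched /16)


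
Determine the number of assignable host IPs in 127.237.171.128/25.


Host bits = 32 - 25 = 7
Total addresses = 2^7 = 128
Usable = total - 2 (network and broadcast)
Usable hosts: 126


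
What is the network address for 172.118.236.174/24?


IP:   10101100.01110110.11101100.10101110
Mask: 11111111.11111111.11111111.00000000
AND operation:
Net:  10101100.01110110.11101100.00000000
Network: 172.118.236.0/24


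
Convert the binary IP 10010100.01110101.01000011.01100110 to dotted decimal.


10010100 = 148
01110101 = 117
01000011 = 67
01100110 = 102
IP: 148.117.67.102


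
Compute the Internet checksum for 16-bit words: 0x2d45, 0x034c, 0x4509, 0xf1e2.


Sum all words (with carry folding):
+ 0x2d45 = 0x2d45
+ 0x034c = 0x3091
+ 0x4509 = 0x759a
+ 0xf1e2 = 0x677d
One's complement: ~0x677d
Checksum = 0x9882


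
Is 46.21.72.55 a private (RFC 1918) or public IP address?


RFC 1918 private ranges:
  10.0.0.0/8 (10.0.0.0 - 10.255.255.255)
  172.16.0.0/12 (172.16.0.0 - 172.31.255.255)
  192.168.0.0/16 (192.168.0.0 - 192.168.255.255)
Public (not in any RFC 1918 range)


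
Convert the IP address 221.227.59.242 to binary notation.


221 = 11011101
227 = 11100011
59 = 00111011
242 = 11110010
Binary: 11011101.11100011.00111011.11110010


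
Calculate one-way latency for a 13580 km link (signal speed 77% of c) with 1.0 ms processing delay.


Speed = 0.77 * 3e5 km/s = 231000 km/s
Propagation delay = 13580 / 231000 = 0.0588 s = 58.7879 ms
Processing delay = 1.0 ms
Total one-way latency = 59.7879 ms


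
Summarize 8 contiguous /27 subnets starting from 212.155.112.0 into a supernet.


Original prefix: /27
Number of subnets: 8 = 2^3
New prefix = 27 - 3 = 24
Supernet: 212.155.112.0/24


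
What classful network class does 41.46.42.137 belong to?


First octet: 41
Binary: 00101001
0xxxxxxx -> Class A (1-126)
Class A, default mask 255.0.0.0 (/8)


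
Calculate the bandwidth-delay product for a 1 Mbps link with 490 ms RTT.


BDP = bandwidth * RTT
= 1 Mbps * 490 ms
= 1 * 1e6 * 490 / 1000 bits
= 490000 bits
= 61250 bytes
= 59.8145 KB
BDP = 490000 bits (61250 bytes)


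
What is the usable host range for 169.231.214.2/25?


Network: 169.231.214.0
Broadcast: 169.231.214.127
First usable = network + 1
Last usable = broadcast - 1
Range: 169.231.214.1 to 169.231.214.126


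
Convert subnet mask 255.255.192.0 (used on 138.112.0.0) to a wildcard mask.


Subnet mask: 255.255.192.0
Wildcard = 255.255.255.255 - subnet mask
255 - 255 = 0
255 - 255 = 0
255 - 192 = 63
255 - 0 = 255
Wildcard: 0.0.63.255


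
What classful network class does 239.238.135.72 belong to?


First octet: 239
Binary: 11101111
1110xxxx -> Class D (224-239)
Class D (multicast), default mask N/A


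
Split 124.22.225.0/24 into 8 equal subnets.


New prefix = 24 + 3 = 27
Each subnet has 32 addresses
  124.22.225.0/27
  124.22.225.32/27
  124.22.225.64/27
  124.22.225.96/27
  124.22.225.128/27
  124.22.225.160/27
  124.22.225.192/27
  124.22.225.224/27
Subnets: 124.22.225.0/27, 124.22.225.32/27, 124.22.225.64/27, 124.22.225.96/27, 124.22.225.128/27, 124.22.225.160/27, 124.22.225.192/27, 124.22.225.224/27


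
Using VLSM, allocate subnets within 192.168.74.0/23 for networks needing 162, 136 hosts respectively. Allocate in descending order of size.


162 hosts -> /24 (254 usable): 192.168.74.0/24
136 hosts -> /24 (254 usable): 192.168.75.0/24
Allocation: 192.168.74.0/24 (162 hosts, 254 usable); 192.168.75.0/24 (136 hosts, 254 usable)


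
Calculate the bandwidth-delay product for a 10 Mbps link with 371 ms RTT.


BDP = bandwidth * RTT
= 10 Mbps * 371 ms
= 10 * 1e6 * 371 / 1000 bits
= 3710000 bits
= 463750 bytes
= 452.8809 KB
BDP = 3710000 bits (463750 bytes)


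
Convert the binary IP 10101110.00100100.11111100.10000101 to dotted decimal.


10101110 = 174
00100100 = 36
11111100 = 252
10000101 = 133
IP: 174.36.252.133


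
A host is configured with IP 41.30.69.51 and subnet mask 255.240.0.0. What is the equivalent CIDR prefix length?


Binary: 11111111.11110000.00000000.00000000
Count leading 1s
Prefix: /12


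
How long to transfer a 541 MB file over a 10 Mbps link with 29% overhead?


Effective throughput = 10 * (1 - 29/100) = 7.1 Mbps
File size in Mb = 541 * 8 = 4328 Mb
Time = 4328 / 7.1
Time = 609.5775 seconds


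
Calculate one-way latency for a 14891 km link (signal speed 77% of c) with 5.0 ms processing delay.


Speed = 0.77 * 3e5 km/s = 231000 km/s
Propagation delay = 14891 / 231000 = 0.0645 s = 64.4632 ms
Processing delay = 5.0 ms
Total one-way latency = 69.4632 ms


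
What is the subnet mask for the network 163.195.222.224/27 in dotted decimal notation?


/27 means 27 network bits, 5 host bits
Binary: 11111111111111111111111111100000
Mask: 255.255.255.224


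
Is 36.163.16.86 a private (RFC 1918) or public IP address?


RFC 1918 private ranges:
  10.0.0.0/8 (10.0.0.0 - 10.255.255.255)
  172.16.0.0/12 (172.16.0.0 - 172.31.255.255)
  192.168.0.0/16 (192.168.0.0 - 192.168.255.255)
Public (not in any RFC 1918 range)


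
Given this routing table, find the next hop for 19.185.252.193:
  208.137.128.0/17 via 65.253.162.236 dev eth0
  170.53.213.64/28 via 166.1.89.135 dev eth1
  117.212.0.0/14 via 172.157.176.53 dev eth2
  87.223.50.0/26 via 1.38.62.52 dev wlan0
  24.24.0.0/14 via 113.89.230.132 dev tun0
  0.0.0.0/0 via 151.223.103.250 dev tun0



Longest prefix match for 19.185.252.193:
  /17 208.137.128.0: no
  /28 170.53.213.64: no
  /14 117.212.0.0: no
  /26 87.223.50.0: no
  /14 24.24.0.0: no
  /0 0.0.0.0: MATCH
Selected: next-hop 151.223.103.250 via tun0 (matched /0)


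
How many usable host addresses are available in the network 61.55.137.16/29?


Host bits = 32 - 29 = 3
Total addresses = 2^3 = 8
Usable = total - 2 (network and broadcast)
Usable hosts: 6


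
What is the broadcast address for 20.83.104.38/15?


Network: 20.82.0.0/15
Host bits = 17
Set all host bits to 1:
Broadcast: 20.83.255.255


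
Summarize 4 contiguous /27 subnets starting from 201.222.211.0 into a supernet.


Original prefix: /27
Number of subnets: 4 = 2^2
New prefix = 27 - 2 = 25
Supernet: 201.222.211.0/25


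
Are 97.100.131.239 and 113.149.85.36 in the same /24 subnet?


Mask: 255.255.255.0
97.100.131.239 AND mask = 97.100.131.0
113.149.85.36 AND mask = 113.149.85.0
No, different subnets (97.100.131.0 vs 113.149.85.0)


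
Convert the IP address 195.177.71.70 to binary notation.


195 = 11000011
177 = 10110001
71 = 01000111
70 = 01000110
Binary: 11000011.10110001.01000111.01000110


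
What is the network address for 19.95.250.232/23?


IP:   00010011.01011111.11111010.11101000
Mask: 11111111.11111111.11111110.00000000
AND operation:
Net:  00010011.01011111.11111010.00000000
Network: 19.95.250.0/23


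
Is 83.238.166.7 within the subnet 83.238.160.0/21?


Subnet network: 83.238.160.0
Test IP AND mask: 83.238.160.0
Yes, 83.238.166.7 is in 83.238.160.0/21


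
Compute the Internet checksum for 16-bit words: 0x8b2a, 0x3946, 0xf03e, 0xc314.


Sum all words (with carry folding):
+ 0x8b2a = 0x8b2a
+ 0x3946 = 0xc470
+ 0xf03e = 0xb4af
+ 0xc314 = 0x77c4
One's complement: ~0x77c4
Checksum = 0x883b


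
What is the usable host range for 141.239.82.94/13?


Network: 141.232.0.0
Broadcast: 141.239.255.255
First usable = network + 1
Last usable = broadcast - 1
Range: 141.232.0.1 to 141.239.255.254


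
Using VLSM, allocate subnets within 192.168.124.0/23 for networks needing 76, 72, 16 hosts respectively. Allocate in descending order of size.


76 hosts -> /25 (126 usable): 192.168.124.0/25
72 hosts -> /25 (126 usable): 192.168.124.128/25
16 hosts -> /27 (30 usable): 192.168.125.0/27
Allocation: 192.168.124.0/25 (76 hosts, 126 usable); 192.168.124.128/25 (72 hosts, 126 usable); 192.168.125.0/27 (16 hosts, 30 usable)


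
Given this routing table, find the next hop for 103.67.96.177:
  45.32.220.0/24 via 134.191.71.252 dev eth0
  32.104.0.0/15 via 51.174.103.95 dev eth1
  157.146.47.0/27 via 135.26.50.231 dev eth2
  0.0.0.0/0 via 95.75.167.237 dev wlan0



Longest prefix match for 103.67.96.177:
  /24 45.32.220.0: no
  /15 32.104.0.0: no
  /27 157.146.47.0: no
  /0 0.0.0.0: MATCH
Selected: next-hop 95.75.167.237 via wlan0 (matched /0)


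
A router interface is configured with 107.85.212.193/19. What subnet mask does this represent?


/19 means 19 network bits, 13 host bits
Binary: 11111111111111111110000000000000
Mask: 255.255.224.0


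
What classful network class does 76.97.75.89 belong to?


First octet: 76
Binary: 01001100
0xxxxxxx -> Class A (1-126)
Class A, default mask 255.0.0.0 (/8)


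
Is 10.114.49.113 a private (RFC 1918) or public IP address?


RFC 1918 private ranges:
  10.0.0.0/8 (10.0.0.0 - 10.255.255.255)
  172.16.0.0/12 (172.16.0.0 - 172.31.255.255)
  192.168.0.0/16 (192.168.0.0 - 192.168.255.255)
Private (in 10.0.0.0/8)


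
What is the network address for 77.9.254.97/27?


IP:   01001101.00001001.11111110.01100001
Mask: 11111111.11111111.11111111.11100000
AND operation:
Net:  01001101.00001001.11111110.01100000
Network: 77.9.254.96/27


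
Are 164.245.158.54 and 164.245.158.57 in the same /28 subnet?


Mask: 255.255.255.240
164.245.158.54 AND mask = 164.245.158.48
164.245.158.57 AND mask = 164.245.158.48
Yes, same subnet (164.245.158.48)


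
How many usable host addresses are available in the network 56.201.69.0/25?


Host bits = 32 - 25 = 7
Total addresses = 2^7 = 128
Usable = total - 2 (network and broadcast)
Usable hosts: 126


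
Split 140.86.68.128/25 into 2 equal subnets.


New prefix = 25 + 1 = 26
Each subnet has 64 addresses
  140.86.68.128/26
  140.86.68.192/26
Subnets: 140.86.68.128/26, 140.86.68.192/26


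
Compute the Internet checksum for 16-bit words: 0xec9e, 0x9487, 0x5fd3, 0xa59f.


Sum all words (with carry folding):
+ 0xec9e = 0xec9e
+ 0x9487 = 0x8126
+ 0x5fd3 = 0xe0f9
+ 0xa59f = 0x8699
One's complement: ~0x8699
Checksum = 0x7966


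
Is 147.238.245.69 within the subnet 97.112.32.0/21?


Subnet network: 97.112.32.0
Test IP AND mask: 147.238.240.0
No, 147.238.245.69 is not in 97.112.32.0/21


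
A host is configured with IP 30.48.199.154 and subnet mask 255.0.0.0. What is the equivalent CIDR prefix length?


Binary: 11111111.00000000.00000000.00000000
Count leading 1s
Prefix: /8


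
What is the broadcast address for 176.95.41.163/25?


Network: 176.95.41.128/25
Host bits = 7
Set all host bits to 1:
Broadcast: 176.95.41.255


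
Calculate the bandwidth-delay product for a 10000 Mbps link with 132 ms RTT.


BDP = bandwidth * RTT
= 10000 Mbps * 132 ms
= 10000 * 1e6 * 132 / 1000 bits
= 1320000000 bits
= 165000000 bytes
= 161132.8125 KB
BDP = 1320000000 bits (165000000 bytes)


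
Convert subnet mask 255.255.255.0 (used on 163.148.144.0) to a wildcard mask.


Subnet mask: 255.255.255.0
Wildcard = 255.255.255.255 - subnet mask
255 - 255 = 0
255 - 255 = 0
255 - 255 = 0
255 - 0 = 255
Wildcard: 0.0.0.255


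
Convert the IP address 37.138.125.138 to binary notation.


37 = 00100101
138 = 10001010
125 = 01111101
138 = 10001010
Binary: 00100101.10001010.01111101.10001010


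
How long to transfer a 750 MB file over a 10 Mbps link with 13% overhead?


Effective throughput = 10 * (1 - 13/100) = 8.7 Mbps
File size in Mb = 750 * 8 = 6000 Mb
Time = 6000 / 8.7
Time = 689.6552 seconds


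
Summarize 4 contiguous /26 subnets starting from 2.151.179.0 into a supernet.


Original prefix: /26
Number of subnets: 4 = 2^2
New prefix = 26 - 2 = 24
Supernet: 2.151.179.0/24


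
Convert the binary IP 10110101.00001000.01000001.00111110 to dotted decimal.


10110101 = 181
00001000 = 8
01000001 = 65
00111110 = 62
IP: 181.8.65.62


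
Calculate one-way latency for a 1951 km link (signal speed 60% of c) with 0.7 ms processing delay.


Speed = 0.6 * 3e5 km/s = 180000 km/s
Propagation delay = 1951 / 180000 = 0.0108 s = 10.8389 ms
Processing delay = 0.7 ms
Total one-way latency = 11.5389 ms


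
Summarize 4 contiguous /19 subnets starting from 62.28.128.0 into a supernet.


Original prefix: /19
Number of subnets: 4 = 2^2
New prefix = 19 - 2 = 17
Supernet: 62.28.128.0/17


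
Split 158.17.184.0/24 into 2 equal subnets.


New prefix = 24 + 1 = 25
Each subnet has 128 addresses
  158.17.184.0/25
  158.17.184.128/25
Subnets: 158.17.184.0/25, 158.17.184.128/25


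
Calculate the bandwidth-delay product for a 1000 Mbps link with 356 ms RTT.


BDP = bandwidth * RTT
= 1000 Mbps * 356 ms
= 1000 * 1e6 * 356 / 1000 bits
= 356000000 bits
= 44500000 bytes
= 43457.0312 KB
BDP = 356000000 bits (44500000 bytes)


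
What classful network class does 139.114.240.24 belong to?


First octet: 139
Binary: 10001011
10xxxxxx -> Class B (128-191)
Class B, default mask 255.255.0.0 (/16)


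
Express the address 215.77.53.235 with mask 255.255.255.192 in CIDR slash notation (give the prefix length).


Binary: 11111111.11111111.11111111.11000000
Count leading 1s
Prefix: /26


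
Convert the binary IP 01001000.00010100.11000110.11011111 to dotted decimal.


01001000 = 72
00010100 = 20
11000110 = 198
11011111 = 223
IP: 72.20.198.223


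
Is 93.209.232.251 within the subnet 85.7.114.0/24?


Subnet network: 85.7.114.0
Test IP AND mask: 93.209.232.0
No, 93.209.232.251 is not in 85.7.114.0/24


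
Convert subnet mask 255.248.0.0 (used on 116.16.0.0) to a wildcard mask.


Subnet mask: 255.248.0.0
Wildcard = 255.255.255.255 - subnet mask
255 - 255 = 0
255 - 248 = 7
255 - 0 = 255
255 - 0 = 255
Wildcard: 0.7.255.255


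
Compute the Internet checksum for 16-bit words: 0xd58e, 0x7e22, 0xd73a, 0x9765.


Sum all words (with carry folding):
+ 0xd58e = 0xd58e
+ 0x7e22 = 0x53b1
+ 0xd73a = 0x2aec
+ 0x9765 = 0xc251
One's complement: ~0xc251
Checksum = 0x3dae


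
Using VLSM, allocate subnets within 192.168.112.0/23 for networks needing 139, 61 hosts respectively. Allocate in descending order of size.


139 hosts -> /24 (254 usable): 192.168.112.0/24
61 hosts -> /26 (62 usable): 192.168.113.0/26
Allocation: 192.168.112.0/24 (139 hosts, 254 usable); 192.168.113.0/26 (61 hosts, 62 usable)


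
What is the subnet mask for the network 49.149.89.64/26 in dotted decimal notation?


/26 means 26 network bits, 6 host bits
Binary: 11111111111111111111111111000000
Mask: 255.255.255.192


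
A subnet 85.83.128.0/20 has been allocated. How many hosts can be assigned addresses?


Host bits = 32 - 20 = 12
Total addresses = 2^12 = 4096
Usable = total - 2 (network and broadcast)
Usable hosts: 4094


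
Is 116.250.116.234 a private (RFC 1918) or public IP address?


RFC 1918 private ranges:
  10.0.0.0/8 (10.0.0.0 - 10.255.255.255)
  172.16.0.0/12 (172.16.0.0 - 172.31.255.255)
  192.168.0.0/16 (192.168.0.0 - 192.168.255.255)
Public (not in any RFC 1918 range)


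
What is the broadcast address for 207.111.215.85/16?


Network: 207.111.0.0/16
Host bits = 16
Set all host bits to 1:
Broadcast: 207.111.255.255


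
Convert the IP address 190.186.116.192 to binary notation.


190 = 10111110
186 = 10111010
116 = 01110100
192 = 11000000
Binary: 10111110.10111010.01110100.11000000


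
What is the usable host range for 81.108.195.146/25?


Network: 81.108.195.128
Broadcast: 81.108.195.255
First usable = network + 1
Last usable = broadcast - 1
Range: 81.108.195.129 to 81.108.195.254


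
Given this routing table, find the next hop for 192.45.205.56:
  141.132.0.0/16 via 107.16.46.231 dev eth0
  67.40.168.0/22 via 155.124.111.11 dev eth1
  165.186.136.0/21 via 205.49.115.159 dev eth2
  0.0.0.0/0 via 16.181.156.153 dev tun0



Longest prefix match for 192.45.205.56:
  /16 141.132.0.0: no
  /22 67.40.168.0: no
  /21 165.186.136.0: no
  /0 0.0.0.0: MATCH
Selected: next-hop 16.181.156.153 via tun0 (matched /0)


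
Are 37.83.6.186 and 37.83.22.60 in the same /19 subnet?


Mask: 255.255.224.0
37.83.6.186 AND mask = 37.83.0.0
37.83.22.60 AND mask = 37.83.0.0
Yes, same subnet (37.83.0.0)


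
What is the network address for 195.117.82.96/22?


IP:   11000011.01110101.01010010.01100000
Mask: 11111111.11111111.11111100.00000000
AND operation:
Net:  11000011.01110101.01010000.00000000
Network: 195.117.80.0/22


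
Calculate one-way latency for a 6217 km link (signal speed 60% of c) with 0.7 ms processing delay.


Speed = 0.6 * 3e5 km/s = 180000 km/s
Propagation delay = 6217 / 180000 = 0.0345 s = 34.5389 ms
Processing delay = 0.7 ms
Total one-way latency = 35.2389 ms


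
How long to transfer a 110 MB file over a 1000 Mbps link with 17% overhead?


Effective throughput = 1000 * (1 - 17/100) = 830 Mbps
File size in Mb = 110 * 8 = 880 Mb
Time = 880 / 830
Time = 1.0602 seconds


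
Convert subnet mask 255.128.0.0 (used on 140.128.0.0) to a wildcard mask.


Subnet mask: 255.128.0.0
Wildcard = 255.255.255.255 - subnet mask
255 - 255 = 0
255 - 128 = 127
255 - 0 = 255
255 - 0 = 255
Wildcard: 0.127.255.255


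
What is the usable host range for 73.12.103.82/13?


Network: 73.8.0.0
Broadcast: 73.15.255.255
First usable = network + 1
Last usable = broadcast - 1
Range: 73.8.0.1 to 73.15.255.254


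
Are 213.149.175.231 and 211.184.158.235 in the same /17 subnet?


Mask: 255.255.128.0
213.149.175.231 AND mask = 213.149.128.0
211.184.158.235 AND mask = 211.184.128.0
No, different subnets (213.149.128.0 vs 211.184.128.0)


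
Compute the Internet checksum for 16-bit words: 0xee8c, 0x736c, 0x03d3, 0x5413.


Sum all words (with carry folding):
+ 0xee8c = 0xee8c
+ 0x736c = 0x61f9
+ 0x03d3 = 0x65cc
+ 0x5413 = 0xb9df
One's complement: ~0xb9df
Checksum = 0x4620


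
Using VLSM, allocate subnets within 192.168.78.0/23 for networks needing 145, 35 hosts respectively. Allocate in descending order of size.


145 hosts -> /24 (254 usable): 192.168.78.0/24
35 hosts -> /26 (62 usable): 192.168.79.0/26
Allocation: 192.168.78.0/24 (145 hosts, 254 usable); 192.168.79.0/26 (35 hosts, 62 usable)


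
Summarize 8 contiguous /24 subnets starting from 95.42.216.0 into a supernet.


Original prefix: /24
Number of subnets: 8 = 2^3
New prefix = 24 - 3 = 21
Supernet: 95.42.216.0/21


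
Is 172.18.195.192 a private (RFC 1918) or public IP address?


RFC 1918 private ranges:
  10.0.0.0/8 (10.0.0.0 - 10.255.255.255)
  172.16.0.0/12 (172.16.0.0 - 172.31.255.255)
  192.168.0.0/16 (192.168.0.0 - 192.168.255.255)
Private (in 172.16.0.0/12)


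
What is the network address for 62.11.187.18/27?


IP:   00111110.00001011.10111011.00010010
Mask: 11111111.11111111.11111111.11100000
AND operation:
Net:  00111110.00001011.10111011.00000000
Network: 62.11.187.0/27


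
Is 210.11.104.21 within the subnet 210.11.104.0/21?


Subnet network: 210.11.104.0
Test IP AND mask: 210.11.104.0
Yes, 210.11.104.21 is in 210.11.104.0/21


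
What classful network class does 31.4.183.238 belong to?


First octet: 31
Binary: 00011111
0xxxxxxx -> Class A (1-126)
Class A, default mask 255.0.0.0 (/8)


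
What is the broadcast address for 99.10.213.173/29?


Network: 99.10.213.168/29
Host bits = 3
Set all host bits to 1:
Broadcast: 99.10.213.175


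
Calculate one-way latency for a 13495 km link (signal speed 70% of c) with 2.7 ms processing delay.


Speed = 0.7 * 3e5 km/s = 210000 km/s
Propagation delay = 13495 / 210000 = 0.0643 s = 64.2619 ms
Processing delay = 2.7 ms
Total one-way latency = 66.9619 ms


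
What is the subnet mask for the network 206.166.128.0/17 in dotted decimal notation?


/17 means 17 network bits, 15 host bits
Binary: 11111111111111111000000000000000
Mask: 255.255.128.0


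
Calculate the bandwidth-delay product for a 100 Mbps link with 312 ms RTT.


BDP = bandwidth * RTT
= 100 Mbps * 312 ms
= 100 * 1e6 * 312 / 1000 bits
= 31200000 bits
= 3900000 bytes
= 3808.5938 KB
BDP = 31200000 bits (3900000 bytes)


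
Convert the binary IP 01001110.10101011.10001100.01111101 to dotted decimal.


01001110 = 78
10101011 = 171
10001100 = 140
01111101 = 125
IP: 78.171.140.125


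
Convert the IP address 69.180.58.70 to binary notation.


69 = 01000101
180 = 10110100
58 = 00111010
70 = 01000110
Binary: 01000101.10110100.00111010.01000110


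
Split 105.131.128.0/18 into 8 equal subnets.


New prefix = 18 + 3 = 21
Each subnet has 2048 addresses
  105.131.128.0/21
  105.131.136.0/21
  105.131.144.0/21
  105.131.152.0/21
  105.131.160.0/21
  105.131.168.0/21
  105.131.176.0/21
  105.131.184.0/21
Subnets: 105.131.128.0/21, 105.131.136.0/21, 105.131.144.0/21, 105.131.152.0/21, 105.131.160.0/21, 105.131.168.0/21, 105.131.176.0/21, 105.131.184.0/21


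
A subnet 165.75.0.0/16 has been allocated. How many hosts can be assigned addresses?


Host bits = 32 - 16 = 16
Total addresses = 2^16 = 65536
Usable = total - 2 (network and broadcast)
Usable hosts: 65534


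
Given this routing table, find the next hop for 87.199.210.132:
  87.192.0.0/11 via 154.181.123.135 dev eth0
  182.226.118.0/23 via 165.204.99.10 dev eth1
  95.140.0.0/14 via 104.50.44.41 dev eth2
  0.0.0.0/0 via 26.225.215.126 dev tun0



Longest prefix match for 87.199.210.132:
  /11 87.192.0.0: MATCH
  /23 182.226.118.0: no
  /14 95.140.0.0: no
  /0 0.0.0.0: MATCH
Selected: next-hop 154.181.123.135 via eth0 (matched /11)


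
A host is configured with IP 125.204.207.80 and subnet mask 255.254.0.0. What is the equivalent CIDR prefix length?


Binary: 11111111.11111110.00000000.00000000
Count leading 1s
Prefix: /15


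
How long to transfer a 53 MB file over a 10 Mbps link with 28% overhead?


Effective throughput = 10 * (1 - 28/100) = 7.2 Mbps
File size in Mb = 53 * 8 = 424 Mb
Time = 424 / 7.2
Time = 58.8889 seconds


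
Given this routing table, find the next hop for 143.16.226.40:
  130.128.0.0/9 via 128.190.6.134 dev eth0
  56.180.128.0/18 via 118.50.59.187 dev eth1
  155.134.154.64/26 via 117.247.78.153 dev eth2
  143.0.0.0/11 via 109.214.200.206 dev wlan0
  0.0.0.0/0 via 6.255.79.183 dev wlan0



Longest prefix match for 143.16.226.40:
  /9 130.128.0.0: no
  /18 56.180.128.0: no
  /26 155.134.154.64: no
  /11 143.0.0.0: MATCH
  /0 0.0.0.0: MATCH
Selected: next-hop 109.214.200.206 via wlan0 (matched /11)


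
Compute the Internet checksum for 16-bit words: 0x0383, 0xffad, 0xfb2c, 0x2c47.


Sum all words (with carry folding):
+ 0x0383 = 0x0383
+ 0xffad = 0x0331
+ 0xfb2c = 0xfe5d
+ 0x2c47 = 0x2aa5
One's complement: ~0x2aa5
Checksum = 0xd55a


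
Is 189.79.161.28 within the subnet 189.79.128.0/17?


Subnet network: 189.79.128.0
Test IP AND mask: 189.79.128.0
Yes, 189.79.161.28 is in 189.79.128.0/17


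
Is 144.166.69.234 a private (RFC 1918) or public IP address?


RFC 1918 private ranges:
  10.0.0.0/8 (10.0.0.0 - 10.255.255.255)
  172.16.0.0/12 (172.16.0.0 - 172.31.255.255)
  192.168.0.0/16 (192.168.0.0 - 192.168.255.255)
Public (not in any RFC 1918 range)


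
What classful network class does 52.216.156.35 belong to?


First octet: 52
Binary: 00110100
0xxxxxxx -> Class A (1-126)
Class A, default mask 255.0.0.0 (/8)


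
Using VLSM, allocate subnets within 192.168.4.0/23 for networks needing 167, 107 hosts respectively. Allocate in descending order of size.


167 hosts -> /24 (254 usable): 192.168.4.0/24
107 hosts -> /25 (126 usable): 192.168.5.0/25
Allocation: 192.168.4.0/24 (167 hosts, 254 usable); 192.168.5.0/25 (107 hosts, 126 usable)


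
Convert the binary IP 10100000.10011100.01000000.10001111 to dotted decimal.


10100000 = 160
10011100 = 156
01000000 = 64
10001111 = 143
IP: 160.156.64.143


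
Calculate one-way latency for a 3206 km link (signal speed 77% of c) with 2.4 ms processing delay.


Speed = 0.77 * 3e5 km/s = 231000 km/s
Propagation delay = 3206 / 231000 = 0.0139 s = 13.8788 ms
Processing delay = 2.4 ms
Total one-way latency = 16.2788 ms


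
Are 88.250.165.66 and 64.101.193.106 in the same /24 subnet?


Mask: 255.255.255.0
88.250.165.66 AND mask = 88.250.165.0
64.101.193.106 AND mask = 64.101.193.0
No, different subnets (88.250.165.0 vs 64.101.193.0)


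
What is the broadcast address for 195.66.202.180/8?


Network: 195.0.0.0/8
Host bits = 24
Set all host bits to 1:
Broadcast: 195.255.255.255


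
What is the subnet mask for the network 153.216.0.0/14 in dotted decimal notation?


/14 means 14 network bits, 18 host bits
Binary: 11111111111111000000000000000000
Mask: 255.252.0.0


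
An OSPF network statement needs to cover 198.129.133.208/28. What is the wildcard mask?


Subnet mask: 255.255.255.240
Wildcard = 255.255.255.255 - subnet mask
255 - 255 = 0
255 - 255 = 0
255 - 255 = 0
255 - 240 = 15
Wildcard: 0.0.0.15


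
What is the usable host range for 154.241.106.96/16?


Network: 154.241.0.0
Broadcast: 154.241.255.255
First usable = network + 1
Last usable = broadcast - 1
Range: 154.241.0.1 to 154.241.255.254


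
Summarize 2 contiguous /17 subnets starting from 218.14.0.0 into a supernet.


Original prefix: /17
Number of subnets: 2 = 2^1
New prefix = 17 - 1 = 16
Supernet: 218.14.0.0/16


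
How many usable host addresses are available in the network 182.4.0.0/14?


Host bits = 32 - 14 = 18
Total addresses = 2^18 = 262144
Usable = total - 2 (network and broadcast)
Usable hosts: 262142


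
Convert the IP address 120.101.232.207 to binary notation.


120 = 01111000
101 = 01100101
232 = 11101000
207 = 11001111
Binary: 01111000.01100101.11101000.11001111


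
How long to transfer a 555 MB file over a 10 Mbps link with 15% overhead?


Effective throughput = 10 * (1 - 15/100) = 8.5 Mbps
File size in Mb = 555 * 8 = 4440 Mb
Time = 4440 / 8.5
Time = 522.3529 seconds


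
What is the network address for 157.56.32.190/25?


IP:   10011101.00111000.00100000.10111110
Mask: 11111111.11111111.11111111.10000000
AND operation:
Net:  10011101.00111000.00100000.10000000
Network: 157.56.32.128/25
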